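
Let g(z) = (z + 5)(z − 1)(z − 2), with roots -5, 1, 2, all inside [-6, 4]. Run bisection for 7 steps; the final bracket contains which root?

midpoint -1: g = 24 > 0 → [-6, -1]
midpoint -3.5: g = 37.125 > 0 → [-6, -3.5]
midpoint -4.75: g = 9.703125 > 0 → [-6, -4.75]
midpoint -5.375: g = -17.6309 < 0 → [-5.375, -4.75]
midpoint -5.0625: g = -2.676 < 0 → [-5.0625, -4.75]
midpoint -4.90625: g = 3.8241 > 0 → [-5.0625, -4.90625]
midpoint -4.984375: g = 0.6531 > 0 → [-5.0625, -4.984375]

-5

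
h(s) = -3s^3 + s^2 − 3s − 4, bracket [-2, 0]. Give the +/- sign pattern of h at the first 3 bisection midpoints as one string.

midpoint -1: h = 3 > 0 → [-1, 0]
midpoint -0.5: h = -1.875 < 0 → [-1, -0.5]
midpoint -0.75: h = 0.078125 > 0 → [-0.75, -0.5]

+-+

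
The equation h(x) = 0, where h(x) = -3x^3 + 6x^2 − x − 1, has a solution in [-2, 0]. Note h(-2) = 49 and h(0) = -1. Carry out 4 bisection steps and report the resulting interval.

[-0.375, -0.25]

m = -1, h(m) = 9 (+); new bracket [-1, 0]
m = -0.5, h(m) = 1.375 (+); new bracket [-0.5, 0]
m = -0.25, h(m) = -0.328125 (−); new bracket [-0.5, -0.25]
m = -0.375, h(m) = 0.377 (+); new bracket [-0.375, -0.25]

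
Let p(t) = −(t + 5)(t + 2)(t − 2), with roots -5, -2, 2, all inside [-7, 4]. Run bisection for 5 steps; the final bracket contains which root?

2

p(-1.5) = 6.125 > 0, so the root lies in [-1.5, 4]
p(1.25) = 15.234375 > 0, so the root lies in [1.25, 4]
p(2.625) = -22.041016 < 0, so the root lies in [1.25, 2.625]
p(1.9375) = 1.7073 > 0, so the root lies in [1.9375, 2.625]
p(2.28125) = -8.7674 < 0, so the root lies in [1.9375, 2.28125]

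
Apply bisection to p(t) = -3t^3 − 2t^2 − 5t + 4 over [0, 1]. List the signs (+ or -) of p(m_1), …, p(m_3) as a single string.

+--

p(0.5) = 0.625 > 0, so the root lies in [0.5, 1]
p(0.75) = -2.140625 < 0, so the root lies in [0.5, 0.75]
p(0.625) = -0.638672 < 0, so the root lies in [0.5, 0.625]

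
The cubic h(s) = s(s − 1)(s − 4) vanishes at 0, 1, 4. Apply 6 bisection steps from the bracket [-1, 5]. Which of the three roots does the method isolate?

4

h(2) = -4 < 0, so the root lies in [2, 5]
h(3.5) = -4.375 < 0, so the root lies in [3.5, 5]
h(4.25) = 3.453125 > 0, so the root lies in [3.5, 4.25]
h(3.875) = -1.3926 < 0, so the root lies in [3.875, 4.25]
h(4.0625) = 0.7776 > 0, so the root lies in [3.875, 4.0625]
h(3.96875) = -0.3682 < 0, so the root lies in [3.96875, 4.0625]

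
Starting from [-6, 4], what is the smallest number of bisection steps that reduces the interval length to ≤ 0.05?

8

Width after n steps is 10/2^n. Need 2^n ≥ 10/0.05 = 200.
2^7 = 128 < 200 ≤ 2^8 = 256, so n = 8.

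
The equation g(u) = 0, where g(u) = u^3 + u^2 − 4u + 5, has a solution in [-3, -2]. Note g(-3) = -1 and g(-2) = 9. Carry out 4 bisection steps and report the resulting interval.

midpoint -2.5: g = 5.625 > 0 → [-3, -2.5]
midpoint -2.75: g = 2.765625 > 0 → [-3, -2.75]
midpoint -2.875: g = 1.001953 > 0 → [-3, -2.875]
midpoint -2.9375: g = 0.0315 > 0 → [-3, -2.9375]

[-3, -2.9375]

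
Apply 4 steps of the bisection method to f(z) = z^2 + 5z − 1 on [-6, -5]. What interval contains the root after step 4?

[-5.25, -5.1875]

f(-5.5) = 1.75 > 0, so the root lies in [-5.5, -5]
f(-5.25) = 0.3125 > 0, so the root lies in [-5.25, -5]
f(-5.125) = -0.359375 < 0, so the root lies in [-5.25, -5.125]
f(-5.1875) = -0.0273 < 0, so the root lies in [-5.25, -5.1875]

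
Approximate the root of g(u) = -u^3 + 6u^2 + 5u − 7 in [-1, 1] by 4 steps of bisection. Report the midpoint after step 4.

0.875

g(0) = -7 < 0, so the root lies in [0, 1]
g(0.5) = -3.125 < 0, so the root lies in [0.5, 1]
g(0.75) = -0.296875 < 0, so the root lies in [0.75, 1]
g(0.875) = 1.2988 > 0, so the root lies in [0.75, 0.875]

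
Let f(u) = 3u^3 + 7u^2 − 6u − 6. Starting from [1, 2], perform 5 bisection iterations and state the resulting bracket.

[1.09375, 1.125]

midpoint 1.5: f = 10.875 > 0 → [1, 1.5]
midpoint 1.25: f = 3.296875 > 0 → [1, 1.25]
midpoint 1.125: f = 0.380859 > 0 → [1, 1.125]
midpoint 1.0625: f = -0.8743 < 0 → [1.0625, 1.125]
midpoint 1.09375: f = -0.2632 < 0 → [1.09375, 1.125]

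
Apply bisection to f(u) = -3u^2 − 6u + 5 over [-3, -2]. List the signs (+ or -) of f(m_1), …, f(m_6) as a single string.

+-+---

m = -2.5, f(m) = 1.25 (+); new bracket [-3, -2.5]
m = -2.75, f(m) = -1.1875 (−); new bracket [-2.75, -2.5]
m = -2.625, f(m) = 0.078125 (+); new bracket [-2.75, -2.625]
m = -2.6875, f(m) = -0.543 (−); new bracket [-2.6875, -2.625]
m = -2.65625, f(m) = -0.2295 (−); new bracket [-2.65625, -2.625]
m = -2.640625, f(m) = -0.075 (−); new bracket [-2.640625, -2.625]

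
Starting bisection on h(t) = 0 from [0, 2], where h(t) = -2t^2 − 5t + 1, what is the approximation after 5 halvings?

h(1) = -6 < 0, so the root lies in [0, 1]
h(0.5) = -2 < 0, so the root lies in [0, 0.5]
h(0.25) = -0.375 < 0, so the root lies in [0, 0.25]
h(0.125) = 0.3438 > 0, so the root lies in [0.125, 0.25]
h(0.1875) = -0.0078 < 0, so the root lies in [0.125, 0.1875]

0.1875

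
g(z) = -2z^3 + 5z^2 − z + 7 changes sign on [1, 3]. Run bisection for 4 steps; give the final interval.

[2.75, 2.875]

g(2) = 9 > 0, so the root lies in [2, 3]
g(2.5) = 4.5 > 0, so the root lies in [2.5, 3]
g(2.75) = 0.46875 > 0, so the root lies in [2.75, 3]
g(2.875) = -2.0742 < 0, so the root lies in [2.75, 2.875]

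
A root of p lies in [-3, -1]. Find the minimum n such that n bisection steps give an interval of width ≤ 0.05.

6

Width after n steps is 2/2^n. Need 2^n ≥ 2/0.05 = 40.
2^5 = 32 < 40 ≤ 2^6 = 64, so n = 6.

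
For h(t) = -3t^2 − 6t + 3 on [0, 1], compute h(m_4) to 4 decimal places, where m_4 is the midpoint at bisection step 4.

-0.1992

midpoint 0.5: h = -0.75 < 0 → [0, 0.5]
midpoint 0.25: h = 1.3125 > 0 → [0.25, 0.5]
midpoint 0.375: h = 0.328125 > 0 → [0.375, 0.5]
midpoint 0.4375: h = -0.1992 < 0 → [0.375, 0.4375]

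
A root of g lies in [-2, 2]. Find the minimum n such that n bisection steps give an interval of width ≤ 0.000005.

20

Width after n steps is 4/2^n. Need 2^n ≥ 4/0.000005 = 800000.
2^19 = 524288 < 800000 ≤ 2^20 = 1048576, so n = 20.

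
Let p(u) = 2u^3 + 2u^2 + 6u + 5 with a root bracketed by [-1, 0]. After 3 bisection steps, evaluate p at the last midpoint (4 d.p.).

midpoint -0.5: p = 2.25 > 0 → [-1, -0.5]
midpoint -0.75: p = 0.78125 > 0 → [-1, -0.75]
midpoint -0.875: p = -0.058594 < 0 → [-0.875, -0.75]

-0.0586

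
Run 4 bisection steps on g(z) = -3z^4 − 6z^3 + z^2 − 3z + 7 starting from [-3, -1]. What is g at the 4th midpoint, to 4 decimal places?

4.6946

z = -2 gives g = 17, positive; keep [-3, -2]
z = -2.5 gives g = -2.6875, negative; keep [-2.5, -2]
z = -2.25 gives g = 10.269531, positive; keep [-2.5, -2.25]
z = -2.375 gives g = 4.6946, positive; keep [-2.5, -2.375]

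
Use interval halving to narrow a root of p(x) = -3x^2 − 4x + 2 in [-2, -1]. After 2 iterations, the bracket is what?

[-1.75, -1.5]

midpoint -1.5: p = 1.25 > 0 → [-2, -1.5]
midpoint -1.75: p = -0.1875 < 0 → [-1.75, -1.5]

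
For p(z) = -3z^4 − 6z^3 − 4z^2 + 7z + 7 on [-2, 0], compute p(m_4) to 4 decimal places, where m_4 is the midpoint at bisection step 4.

p(-1) = -1 < 0, so the root lies in [-1, 0]
p(-0.5) = 3.0625 > 0, so the root lies in [-1, -0.5]
p(-0.75) = 1.082031 > 0, so the root lies in [-1, -0.75]
p(-0.875) = 0.0735 > 0, so the root lies in [-1, -0.875]

0.0735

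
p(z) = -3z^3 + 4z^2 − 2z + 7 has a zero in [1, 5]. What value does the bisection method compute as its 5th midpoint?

z = 3 gives p = -44, negative; keep [1, 3]
z = 2 gives p = -5, negative; keep [1, 2]
z = 1.5 gives p = 2.875, positive; keep [1.5, 2]
z = 1.75 gives p = -0.3281, negative; keep [1.5, 1.75]
z = 1.625 gives p = 1.4395, positive; keep [1.625, 1.75]

1.625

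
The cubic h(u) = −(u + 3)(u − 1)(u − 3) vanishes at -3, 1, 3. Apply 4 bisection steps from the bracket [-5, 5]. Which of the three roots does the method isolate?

-3

midpoint 0: h = -9 < 0 → [-5, 0]
midpoint -2.5: h = -9.625 < 0 → [-5, -2.5]
midpoint -3.75: h = 24.046875 > 0 → [-3.75, -2.5]
midpoint -3.125: h = 3.1582 > 0 → [-3.125, -2.5]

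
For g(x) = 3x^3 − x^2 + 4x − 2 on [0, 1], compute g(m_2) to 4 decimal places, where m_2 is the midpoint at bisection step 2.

g(0.5) = 0.125 > 0, so the root lies in [0, 0.5]
g(0.25) = -1.015625 < 0, so the root lies in [0.25, 0.5]

-1.0156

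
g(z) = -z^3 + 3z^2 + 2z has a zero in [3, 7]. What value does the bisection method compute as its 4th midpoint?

g(5) = -40 < 0, so the root lies in [3, 5]
g(4) = -8 < 0, so the root lies in [3, 4]
g(3.5) = 0.875 > 0, so the root lies in [3.5, 4]
g(3.75) = -3.0469 < 0, so the root lies in [3.5, 3.75]

3.75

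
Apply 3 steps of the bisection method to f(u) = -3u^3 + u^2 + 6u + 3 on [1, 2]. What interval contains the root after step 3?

midpoint 1.5: f = 4.125 > 0 → [1.5, 2]
midpoint 1.75: f = 0.484375 > 0 → [1.75, 2]
midpoint 1.875: f = -2.009766 < 0 → [1.75, 1.875]

[1.75, 1.875]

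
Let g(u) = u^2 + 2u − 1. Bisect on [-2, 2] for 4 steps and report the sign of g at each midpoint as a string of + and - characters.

g(0) = -1 < 0, so the root lies in [0, 2]
g(1) = 2 > 0, so the root lies in [0, 1]
g(0.5) = 0.25 > 0, so the root lies in [0, 0.5]
g(0.25) = -0.4375 < 0, so the root lies in [0.25, 0.5]

-++-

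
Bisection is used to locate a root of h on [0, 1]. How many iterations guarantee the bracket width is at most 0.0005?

11

Width after n steps is 1/2^n. Need 2^n ≥ 1/0.0005 = 2000.
2^10 = 1024 < 2000 ≤ 2^11 = 2048, so n = 11.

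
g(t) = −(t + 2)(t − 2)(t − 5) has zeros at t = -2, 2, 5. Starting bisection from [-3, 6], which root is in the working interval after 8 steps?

-2

t = 1.5 gives g = -6.125, negative; keep [-3, 1.5]
t = -0.75 gives g = -19.765625, negative; keep [-3, -0.75]
t = -1.875 gives g = -3.330078, negative; keep [-3, -1.875]
t = -2.4375 gives g = 14.4392, positive; keep [-2.4375, -1.875]
t = -2.15625 gives g = 4.6474, positive; keep [-2.15625, -1.875]
t = -2.015625 gives g = 0.4402, positive; keep [-2.015625, -1.875]
t = -1.9453125 gives g = -1.4985, negative; keep [-2.015625, -1.9453125]
t = -1.98046875 gives g = -0.5427, negative; keep [-2.015625, -1.98046875]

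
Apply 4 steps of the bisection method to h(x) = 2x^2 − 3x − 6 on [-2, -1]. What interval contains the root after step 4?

[-1.1875, -1.125]

h(-1.5) = 3 > 0, so the root lies in [-1.5, -1]
h(-1.25) = 0.875 > 0, so the root lies in [-1.25, -1]
h(-1.125) = -0.09375 < 0, so the root lies in [-1.25, -1.125]
h(-1.1875) = 0.3828 > 0, so the root lies in [-1.1875, -1.125]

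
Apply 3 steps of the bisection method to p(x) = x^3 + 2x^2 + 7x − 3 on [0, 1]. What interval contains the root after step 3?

midpoint 0.5: p = 1.125 > 0 → [0, 0.5]
midpoint 0.25: p = -1.109375 < 0 → [0.25, 0.5]
midpoint 0.375: p = -0.041016 < 0 → [0.375, 0.5]

[0.375, 0.5]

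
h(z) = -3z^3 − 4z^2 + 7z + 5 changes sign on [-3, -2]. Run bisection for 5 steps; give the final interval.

m = -2.5, h(m) = 9.375 (+); new bracket [-2.5, -2]
m = -2.25, h(m) = 3.171875 (+); new bracket [-2.25, -2]
m = -2.125, h(m) = 0.849609 (+); new bracket [-2.125, -2]
m = -2.0625, h(m) = -0.1321 (−); new bracket [-2.125, -2.0625]
m = -2.09375, h(m) = 0.3443 (+); new bracket [-2.09375, -2.0625]

[-2.09375, -2.0625]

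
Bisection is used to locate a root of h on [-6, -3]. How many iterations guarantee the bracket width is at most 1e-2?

9

Width after n steps is 3/2^n. Need 2^n ≥ 3/1e-2 = 300.
2^8 = 256 < 300 ≤ 2^9 = 512, so n = 9.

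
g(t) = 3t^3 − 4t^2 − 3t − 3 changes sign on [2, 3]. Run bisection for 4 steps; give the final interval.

[2, 2.0625]

midpoint 2.5: g = 11.375 > 0 → [2, 2.5]
midpoint 2.25: g = 4.171875 > 0 → [2, 2.25]
midpoint 2.125: g = 1.349609 > 0 → [2, 2.125]
midpoint 2.0625: g = 0.1179 > 0 → [2, 2.0625]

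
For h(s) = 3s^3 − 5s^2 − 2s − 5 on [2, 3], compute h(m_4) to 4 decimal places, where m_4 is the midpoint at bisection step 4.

0.7361

m = 2.5, h(m) = 5.625 (+); new bracket [2, 2.5]
m = 2.25, h(m) = -0.640625 (−); new bracket [2.25, 2.5]
m = 2.375, h(m) = 2.236328 (+); new bracket [2.25, 2.375]
m = 2.3125, h(m) = 0.7361 (+); new bracket [2.25, 2.3125]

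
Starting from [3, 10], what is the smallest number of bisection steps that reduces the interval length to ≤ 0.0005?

14

Width after n steps is 7/2^n. Need 2^n ≥ 7/0.0005 = 14000.
2^13 = 8192 < 14000 ≤ 2^14 = 16384, so n = 14.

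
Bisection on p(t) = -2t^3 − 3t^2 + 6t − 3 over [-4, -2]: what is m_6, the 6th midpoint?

m = -3, p(m) = 6 (+); new bracket [-3, -2]
m = -2.5, p(m) = -5.5 (−); new bracket [-3, -2.5]
m = -2.75, p(m) = -0.59375 (−); new bracket [-3, -2.75]
m = -2.875, p(m) = 2.4805 (+); new bracket [-2.875, -2.75]
m = -2.8125, p(m) = 0.8892 (+); new bracket [-2.8125, -2.75]
m = -2.78125, p(m) = 0.1343 (+); new bracket [-2.78125, -2.75]

-2.78125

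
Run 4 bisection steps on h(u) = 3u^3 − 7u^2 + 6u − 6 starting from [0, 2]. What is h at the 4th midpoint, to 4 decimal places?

midpoint 1: h = -4 < 0 → [1, 2]
midpoint 1.5: h = -2.625 < 0 → [1.5, 2]
midpoint 1.75: h = -0.859375 < 0 → [1.75, 2]
midpoint 1.875: h = 0.416 > 0 → [1.75, 1.875]

0.4160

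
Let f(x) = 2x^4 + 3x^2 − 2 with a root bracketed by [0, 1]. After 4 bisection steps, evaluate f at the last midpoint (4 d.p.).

f(0.5) = -1.125 < 0, so the root lies in [0.5, 1]
f(0.75) = 0.320312 > 0, so the root lies in [0.5, 0.75]
f(0.625) = -0.522949 < 0, so the root lies in [0.625, 0.75]
f(0.6875) = -0.1352 < 0, so the root lies in [0.6875, 0.75]

-0.1352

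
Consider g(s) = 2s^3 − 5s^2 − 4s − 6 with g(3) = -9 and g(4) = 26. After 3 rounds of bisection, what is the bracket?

g(3.5) = 4.5 > 0, so the root lies in [3, 3.5]
g(3.25) = -3.15625 < 0, so the root lies in [3.25, 3.5]
g(3.375) = 0.433594 > 0, so the root lies in [3.25, 3.375]

[3.25, 3.375]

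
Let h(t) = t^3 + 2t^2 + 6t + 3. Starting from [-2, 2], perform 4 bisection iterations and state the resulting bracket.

[-0.75, -0.5]

m = 0, h(m) = 3 (+); new bracket [-2, 0]
m = -1, h(m) = -2 (−); new bracket [-1, 0]
m = -0.5, h(m) = 0.375 (+); new bracket [-1, -0.5]
m = -0.75, h(m) = -0.7969 (−); new bracket [-0.75, -0.5]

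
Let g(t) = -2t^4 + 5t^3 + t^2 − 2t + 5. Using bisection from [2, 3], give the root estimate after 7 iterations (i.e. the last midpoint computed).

m = 2.5, g(m) = 6.25 (+); new bracket [2.5, 3]
m = 2.75, g(m) = -3.335938 (−); new bracket [2.5, 2.75]
m = 2.625, g(m) = 2.118652 (+); new bracket [2.625, 2.75]
m = 2.6875, g(m) = -0.4314 (−); new bracket [2.625, 2.6875]
m = 2.65625, g(m) = 0.8864 (+); new bracket [2.65625, 2.6875]
m = 2.671875, g(m) = 0.2384 (+); new bracket [2.671875, 2.6875]
m = 2.6796875, g(m) = -0.0938 (−); new bracket [2.671875, 2.6796875]

2.6796875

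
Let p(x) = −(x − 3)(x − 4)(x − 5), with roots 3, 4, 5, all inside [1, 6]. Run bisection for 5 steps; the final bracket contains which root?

3

midpoint 3.5: p = -0.375 < 0 → [1, 3.5]
midpoint 2.25: p = 3.609375 > 0 → [2.25, 3.5]
midpoint 2.875: p = 0.298828 > 0 → [2.875, 3.5]
midpoint 3.1875: p = -0.2761 < 0 → [2.875, 3.1875]
midpoint 3.03125: p = -0.0596 < 0 → [2.875, 3.03125]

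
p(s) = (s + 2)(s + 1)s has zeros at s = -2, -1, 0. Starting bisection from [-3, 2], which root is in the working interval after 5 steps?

p(-0.5) = -0.375 < 0, so the root lies in [-0.5, 2]
p(0.75) = 3.609375 > 0, so the root lies in [-0.5, 0.75]
p(0.125) = 0.298828 > 0, so the root lies in [-0.5, 0.125]
p(-0.1875) = -0.2761 < 0, so the root lies in [-0.1875, 0.125]
p(-0.03125) = -0.0596 < 0, so the root lies in [-0.03125, 0.125]

0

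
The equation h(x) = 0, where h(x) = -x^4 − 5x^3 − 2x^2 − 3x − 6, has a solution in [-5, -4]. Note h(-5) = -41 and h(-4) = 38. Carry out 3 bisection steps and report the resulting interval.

[-4.75, -4.625]

m = -4.5, h(m) = 12.5625 (+); new bracket [-5, -4.5]
m = -4.75, h(m) = -10.082031 (−); new bracket [-4.75, -4.5]
m = -4.625, h(m) = 2.193115 (+); new bracket [-4.75, -4.625]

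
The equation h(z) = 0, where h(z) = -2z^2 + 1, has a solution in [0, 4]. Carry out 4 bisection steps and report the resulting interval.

z = 2 gives h = -7, negative; keep [0, 2]
z = 1 gives h = -1, negative; keep [0, 1]
z = 0.5 gives h = 0.5, positive; keep [0.5, 1]
z = 0.75 gives h = -0.125, negative; keep [0.5, 0.75]

[0.5, 0.75]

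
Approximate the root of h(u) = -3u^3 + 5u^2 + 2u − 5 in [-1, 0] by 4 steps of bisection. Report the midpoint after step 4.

-0.9375

h(-0.5) = -4.375 < 0, so the root lies in [-1, -0.5]
h(-0.75) = -2.421875 < 0, so the root lies in [-1, -0.75]
h(-0.875) = -0.912109 < 0, so the root lies in [-1, -0.875]
h(-0.9375) = -0.0085 < 0, so the root lies in [-1, -0.9375]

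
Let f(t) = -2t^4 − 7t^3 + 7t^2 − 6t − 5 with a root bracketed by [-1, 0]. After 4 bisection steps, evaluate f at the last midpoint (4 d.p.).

f(-0.5) = 0.5 > 0, so the root lies in [-0.5, 0]
f(-0.25) = -2.960938 < 0, so the root lies in [-0.5, -0.25]
f(-0.375) = -1.436035 < 0, so the root lies in [-0.5, -0.375]
f(-0.4375) = -0.5222 < 0, so the root lies in [-0.5, -0.4375]

-0.5222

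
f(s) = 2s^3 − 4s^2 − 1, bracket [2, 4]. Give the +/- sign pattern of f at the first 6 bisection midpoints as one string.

f(3) = 17 > 0, so the root lies in [2, 3]
f(2.5) = 5.25 > 0, so the root lies in [2, 2.5]
f(2.25) = 1.53125 > 0, so the root lies in [2, 2.25]
f(2.125) = 0.1289 > 0, so the root lies in [2, 2.125]
f(2.0625) = -0.4683 < 0, so the root lies in [2.0625, 2.125]
f(2.09375) = -0.178 < 0, so the root lies in [2.09375, 2.125]

++++--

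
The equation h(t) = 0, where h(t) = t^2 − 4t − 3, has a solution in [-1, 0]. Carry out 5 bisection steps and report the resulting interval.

h(-0.5) = -0.75 < 0, so the root lies in [-1, -0.5]
h(-0.75) = 0.5625 > 0, so the root lies in [-0.75, -0.5]
h(-0.625) = -0.109375 < 0, so the root lies in [-0.75, -0.625]
h(-0.6875) = 0.2227 > 0, so the root lies in [-0.6875, -0.625]
h(-0.65625) = 0.0557 > 0, so the root lies in [-0.65625, -0.625]

[-0.65625, -0.625]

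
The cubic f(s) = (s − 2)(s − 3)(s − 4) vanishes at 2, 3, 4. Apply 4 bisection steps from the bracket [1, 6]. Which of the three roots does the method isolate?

midpoint 3.5: f = -0.375 < 0 → [3.5, 6]
midpoint 4.75: f = 3.609375 > 0 → [3.5, 4.75]
midpoint 4.125: f = 0.298828 > 0 → [3.5, 4.125]
midpoint 3.8125: f = -0.2761 < 0 → [3.8125, 4.125]

4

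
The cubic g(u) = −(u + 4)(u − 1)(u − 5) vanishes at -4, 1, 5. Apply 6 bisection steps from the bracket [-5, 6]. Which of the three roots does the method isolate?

-4

m = 0.5, g(m) = -10.125 (−); new bracket [-5, 0.5]
m = -2.25, g(m) = -41.234375 (−); new bracket [-5, -2.25]
m = -3.625, g(m) = -14.958984 (−); new bracket [-5, -3.625]
m = -4.3125, g(m) = 15.4602 (+); new bracket [-4.3125, -3.625]
m = -3.96875, g(m) = -1.3926 (−); new bracket [-4.3125, -3.96875]
m = -4.140625, g(m) = 6.6078 (+); new bracket [-4.140625, -3.96875]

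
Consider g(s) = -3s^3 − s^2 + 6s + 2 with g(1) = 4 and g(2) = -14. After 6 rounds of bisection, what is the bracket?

s = 1.5 gives g = -1.375, negative; keep [1, 1.5]
s = 1.25 gives g = 2.078125, positive; keep [1.25, 1.5]
s = 1.375 gives g = 0.560547, positive; keep [1.375, 1.5]
s = 1.4375 gives g = -0.3528, negative; keep [1.375, 1.4375]
s = 1.40625 gives g = 0.1172, positive; keep [1.40625, 1.4375]
s = 1.421875 gives g = -0.1144, negative; keep [1.40625, 1.421875]

[1.40625, 1.421875]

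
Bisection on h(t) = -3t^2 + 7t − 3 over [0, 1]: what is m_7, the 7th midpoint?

0.5703125

m = 0.5, h(m) = -0.25 (−); new bracket [0.5, 1]
m = 0.75, h(m) = 0.5625 (+); new bracket [0.5, 0.75]
m = 0.625, h(m) = 0.203125 (+); new bracket [0.5, 0.625]
m = 0.5625, h(m) = -0.0117 (−); new bracket [0.5625, 0.625]
m = 0.59375, h(m) = 0.0986 (+); new bracket [0.5625, 0.59375]
m = 0.578125, h(m) = 0.0442 (+); new bracket [0.5625, 0.578125]
m = 0.5703125, h(m) = 0.0164 (+); new bracket [0.5625, 0.5703125]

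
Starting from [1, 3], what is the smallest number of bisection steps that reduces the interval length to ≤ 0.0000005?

22

Width after n steps is 2/2^n. Need 2^n ≥ 2/0.0000005 = 4000000.
2^21 = 2097152 < 4000000 ≤ 2^22 = 4194304, so n = 22.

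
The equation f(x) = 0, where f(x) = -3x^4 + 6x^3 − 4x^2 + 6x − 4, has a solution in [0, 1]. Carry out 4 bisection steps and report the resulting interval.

midpoint 0.5: f = -1.4375 < 0 → [0.5, 1]
midpoint 0.75: f = -0.167969 < 0 → [0.75, 1]
midpoint 0.875: f = 0.448486 > 0 → [0.75, 0.875]
midpoint 0.8125: f = 0.1452 > 0 → [0.75, 0.8125]

[0.75, 0.8125]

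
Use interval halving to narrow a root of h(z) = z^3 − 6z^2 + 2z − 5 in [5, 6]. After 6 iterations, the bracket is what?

m = 5.5, h(m) = -9.125 (−); new bracket [5.5, 6]
m = 5.75, h(m) = -1.765625 (−); new bracket [5.75, 6]
m = 5.875, h(m) = 2.435547 (+); new bracket [5.75, 5.875]
m = 5.8125, h(m) = 0.2903 (+); new bracket [5.75, 5.8125]
m = 5.78125, h(m) = -0.7487 (−); new bracket [5.78125, 5.8125]
m = 5.796875, h(m) = -0.232 (−); new bracket [5.796875, 5.8125]

[5.796875, 5.8125]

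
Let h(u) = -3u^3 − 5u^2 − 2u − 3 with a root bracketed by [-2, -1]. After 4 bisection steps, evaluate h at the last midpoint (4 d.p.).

0.5530

m = -1.5, h(m) = -1.125 (−); new bracket [-2, -1.5]
m = -1.75, h(m) = 1.265625 (+); new bracket [-1.75, -1.5]
m = -1.625, h(m) = -0.080078 (−); new bracket [-1.75, -1.625]
m = -1.6875, h(m) = 0.553 (+); new bracket [-1.6875, -1.625]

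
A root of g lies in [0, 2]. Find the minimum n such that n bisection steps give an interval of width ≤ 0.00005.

Width after n steps is 2/2^n. Need 2^n ≥ 2/0.00005 = 40000.
2^15 = 32768 < 40000 ≤ 2^16 = 65536, so n = 16.

16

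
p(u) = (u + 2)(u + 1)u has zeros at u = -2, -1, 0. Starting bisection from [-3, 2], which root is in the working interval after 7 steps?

0

u = -0.5 gives p = -0.375, negative; keep [-0.5, 2]
u = 0.75 gives p = 3.609375, positive; keep [-0.5, 0.75]
u = 0.125 gives p = 0.298828, positive; keep [-0.5, 0.125]
u = -0.1875 gives p = -0.2761, negative; keep [-0.1875, 0.125]
u = -0.03125 gives p = -0.0596, negative; keep [-0.03125, 0.125]
u = 0.046875 gives p = 0.1004, positive; keep [-0.03125, 0.046875]
u = 0.0078125 gives p = 0.0158, positive; keep [-0.03125, 0.0078125]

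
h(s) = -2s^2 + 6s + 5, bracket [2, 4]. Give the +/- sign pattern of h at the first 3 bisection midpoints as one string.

m = 3, h(m) = 5 (+); new bracket [3, 4]
m = 3.5, h(m) = 1.5 (+); new bracket [3.5, 4]
m = 3.75, h(m) = -0.625 (−); new bracket [3.5, 3.75]

++-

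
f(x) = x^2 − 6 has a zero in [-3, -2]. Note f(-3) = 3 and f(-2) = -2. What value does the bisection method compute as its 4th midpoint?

f(-2.5) = 0.25 > 0, so the root lies in [-2.5, -2]
f(-2.25) = -0.9375 < 0, so the root lies in [-2.5, -2.25]
f(-2.375) = -0.359375 < 0, so the root lies in [-2.5, -2.375]
f(-2.4375) = -0.0586 < 0, so the root lies in [-2.5, -2.4375]

-2.4375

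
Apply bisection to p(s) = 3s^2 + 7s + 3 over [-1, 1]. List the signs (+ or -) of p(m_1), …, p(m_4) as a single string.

++--

s = 0 gives p = 3, positive; keep [-1, 0]
s = -0.5 gives p = 0.25, positive; keep [-1, -0.5]
s = -0.75 gives p = -0.5625, negative; keep [-0.75, -0.5]
s = -0.625 gives p = -0.2031, negative; keep [-0.625, -0.5]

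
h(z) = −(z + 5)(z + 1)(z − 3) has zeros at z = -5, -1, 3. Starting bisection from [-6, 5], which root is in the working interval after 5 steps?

midpoint -0.5: h = 7.875 > 0 → [-0.5, 5]
midpoint 2.25: h = 17.671875 > 0 → [2.25, 5]
midpoint 3.625: h = -24.931641 < 0 → [2.25, 3.625]
midpoint 2.9375: h = 1.9534 > 0 → [2.9375, 3.625]
midpoint 3.28125: h = -9.9715 < 0 → [2.9375, 3.28125]

3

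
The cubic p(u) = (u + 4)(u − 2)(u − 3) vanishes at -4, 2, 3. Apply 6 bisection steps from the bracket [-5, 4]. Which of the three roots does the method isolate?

p(-0.5) = 30.625 > 0, so the root lies in [-5, -0.5]
p(-2.75) = 34.140625 > 0, so the root lies in [-5, -2.75]
p(-3.875) = 5.048828 > 0, so the root lies in [-5, -3.875]
p(-4.4375) = -20.947 < 0, so the root lies in [-4.4375, -3.875]
p(-4.15625) = -6.8837 < 0, so the root lies in [-4.15625, -3.875]
p(-4.015625) = -0.6594 < 0, so the root lies in [-4.015625, -3.875]

-4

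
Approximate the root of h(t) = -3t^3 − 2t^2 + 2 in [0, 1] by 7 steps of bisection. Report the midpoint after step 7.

midpoint 0.5: h = 1.125 > 0 → [0.5, 1]
midpoint 0.75: h = -0.390625 < 0 → [0.5, 0.75]
midpoint 0.625: h = 0.486328 > 0 → [0.625, 0.75]
midpoint 0.6875: h = 0.0798 > 0 → [0.6875, 0.75]
midpoint 0.71875: h = -0.1471 < 0 → [0.6875, 0.71875]
midpoint 0.703125: h = -0.0316 < 0 → [0.6875, 0.703125]
midpoint 0.6953125: h = 0.0246 > 0 → [0.6953125, 0.703125]

0.6953125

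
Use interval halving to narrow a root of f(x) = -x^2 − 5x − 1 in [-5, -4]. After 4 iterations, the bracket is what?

m = -4.5, f(m) = 1.25 (+); new bracket [-5, -4.5]
m = -4.75, f(m) = 0.1875 (+); new bracket [-5, -4.75]
m = -4.875, f(m) = -0.390625 (−); new bracket [-4.875, -4.75]
m = -4.8125, f(m) = -0.0977 (−); new bracket [-4.8125, -4.75]

[-4.8125, -4.75]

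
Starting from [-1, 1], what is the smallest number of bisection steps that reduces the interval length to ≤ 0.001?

Width after n steps is 2/2^n. Need 2^n ≥ 2/0.001 = 2000.
2^10 = 1024 < 2000 ≤ 2^11 = 2048, so n = 11.

11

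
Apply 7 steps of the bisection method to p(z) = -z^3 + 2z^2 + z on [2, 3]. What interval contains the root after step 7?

z = 2.5 gives p = -0.625, negative; keep [2, 2.5]
z = 2.25 gives p = 0.984375, positive; keep [2.25, 2.5]
z = 2.375 gives p = 0.259766, positive; keep [2.375, 2.5]
z = 2.4375 gives p = -0.1619, negative; keep [2.375, 2.4375]
z = 2.40625 gives p = 0.054, positive; keep [2.40625, 2.4375]
z = 2.421875 gives p = -0.0526, negative; keep [2.40625, 2.421875]
z = 2.4140625 gives p = 0.001, positive; keep [2.4140625, 2.421875]

[2.4140625, 2.421875]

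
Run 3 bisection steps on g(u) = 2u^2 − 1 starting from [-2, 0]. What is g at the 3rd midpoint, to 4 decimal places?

0.1250

midpoint -1: g = 1 > 0 → [-1, 0]
midpoint -0.5: g = -0.5 < 0 → [-1, -0.5]
midpoint -0.75: g = 0.125 > 0 → [-0.75, -0.5]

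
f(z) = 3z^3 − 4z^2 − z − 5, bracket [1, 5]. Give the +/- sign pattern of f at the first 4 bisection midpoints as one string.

++--

z = 3 gives f = 37, positive; keep [1, 3]
z = 2 gives f = 1, positive; keep [1, 2]
z = 1.5 gives f = -5.375, negative; keep [1.5, 2]
z = 1.75 gives f = -2.9219, negative; keep [1.75, 2]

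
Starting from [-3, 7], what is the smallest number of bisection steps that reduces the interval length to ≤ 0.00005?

Width after n steps is 10/2^n. Need 2^n ≥ 10/0.00005 = 200000.
2^17 = 131072 < 200000 ≤ 2^18 = 262144, so n = 18.

18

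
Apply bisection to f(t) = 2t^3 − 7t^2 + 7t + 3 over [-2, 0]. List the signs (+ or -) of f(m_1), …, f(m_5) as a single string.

m = -1, f(m) = -13 (−); new bracket [-1, 0]
m = -0.5, f(m) = -2.5 (−); new bracket [-0.5, 0]
m = -0.25, f(m) = 0.78125 (+); new bracket [-0.5, -0.25]
m = -0.375, f(m) = -0.7148 (−); new bracket [-0.375, -0.25]
m = -0.3125, f(m) = 0.0679 (+); new bracket [-0.375, -0.3125]

--+-+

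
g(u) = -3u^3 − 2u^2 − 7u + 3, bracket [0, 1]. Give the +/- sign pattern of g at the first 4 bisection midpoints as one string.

m = 0.5, g(m) = -1.375 (−); new bracket [0, 0.5]
m = 0.25, g(m) = 1.078125 (+); new bracket [0.25, 0.5]
m = 0.375, g(m) = -0.064453 (−); new bracket [0.25, 0.375]
m = 0.3125, g(m) = 0.5256 (+); new bracket [0.3125, 0.375]

-+-+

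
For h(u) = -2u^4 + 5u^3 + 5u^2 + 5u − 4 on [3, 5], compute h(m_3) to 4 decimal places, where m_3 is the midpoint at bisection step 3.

m = 4, h(m) = -96 (−); new bracket [3, 4]
m = 3.5, h(m) = -11 (−); new bracket [3, 3.5]
m = 3.25, h(m) = 13.570312 (+); new bracket [3.25, 3.5]

13.5703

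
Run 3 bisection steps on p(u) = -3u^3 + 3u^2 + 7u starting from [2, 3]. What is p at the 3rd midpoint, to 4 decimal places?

-0.3652

p(2.5) = -10.625 < 0, so the root lies in [2, 2.5]
p(2.25) = -3.234375 < 0, so the root lies in [2, 2.25]
p(2.125) = -0.365234 < 0, so the root lies in [2, 2.125]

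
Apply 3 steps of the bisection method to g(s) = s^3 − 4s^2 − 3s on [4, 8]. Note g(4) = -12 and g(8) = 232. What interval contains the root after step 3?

[4.5, 5]

g(6) = 54 > 0, so the root lies in [4, 6]
g(5) = 10 > 0, so the root lies in [4, 5]
g(4.5) = -3.375 < 0, so the root lies in [4.5, 5]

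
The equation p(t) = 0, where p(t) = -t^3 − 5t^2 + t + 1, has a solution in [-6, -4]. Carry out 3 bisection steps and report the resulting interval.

[-5.25, -5]

p(-5) = -4 < 0, so the root lies in [-6, -5]
p(-5.5) = 10.625 > 0, so the root lies in [-5.5, -5]
p(-5.25) = 2.640625 > 0, so the root lies in [-5.25, -5]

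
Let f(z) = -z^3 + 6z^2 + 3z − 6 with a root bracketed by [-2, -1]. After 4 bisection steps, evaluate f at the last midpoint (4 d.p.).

m = -1.5, f(m) = 6.375 (+); new bracket [-1.5, -1]
m = -1.25, f(m) = 1.578125 (+); new bracket [-1.25, -1]
m = -1.125, f(m) = -0.357422 (−); new bracket [-1.25, -1.125]
m = -1.1875, f(m) = 0.573 (+); new bracket [-1.1875, -1.125]

0.5730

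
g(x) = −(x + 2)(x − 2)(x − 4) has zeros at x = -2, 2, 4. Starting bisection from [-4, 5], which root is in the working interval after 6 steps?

x = 0.5 gives g = -13.125, negative; keep [-4, 0.5]
x = -1.75 gives g = -5.390625, negative; keep [-4, -1.75]
x = -2.875 gives g = 29.326172, positive; keep [-2.875, -1.75]
x = -2.3125 gives g = 8.5071, positive; keep [-2.3125, -1.75]
x = -2.03125 gives g = 0.7598, positive; keep [-2.03125, -1.75]
x = -1.890625 gives g = -2.5067, negative; keep [-2.03125, -1.890625]

-2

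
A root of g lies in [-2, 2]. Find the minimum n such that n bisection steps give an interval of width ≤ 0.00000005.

27

Width after n steps is 4/2^n. Need 2^n ≥ 4/0.00000005 = 80000000.
2^26 = 67108864 < 80000000 ≤ 2^27 = 134217728, so n = 27.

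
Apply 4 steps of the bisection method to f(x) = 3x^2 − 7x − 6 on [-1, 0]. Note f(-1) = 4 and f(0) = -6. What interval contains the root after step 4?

midpoint -0.5: f = -1.75 < 0 → [-1, -0.5]
midpoint -0.75: f = 0.9375 > 0 → [-0.75, -0.5]
midpoint -0.625: f = -0.453125 < 0 → [-0.75, -0.625]
midpoint -0.6875: f = 0.2305 > 0 → [-0.6875, -0.625]

[-0.6875, -0.625]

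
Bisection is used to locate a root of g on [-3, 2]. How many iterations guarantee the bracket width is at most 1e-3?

Width after n steps is 5/2^n. Need 2^n ≥ 5/1e-3 = 5000.
2^12 = 4096 < 5000 ≤ 2^13 = 8192, so n = 13.

13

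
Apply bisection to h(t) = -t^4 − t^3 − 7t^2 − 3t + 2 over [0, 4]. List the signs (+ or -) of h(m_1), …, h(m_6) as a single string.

---+-+

h(2) = -56 < 0, so the root lies in [0, 2]
h(1) = -10 < 0, so the root lies in [0, 1]
h(0.5) = -1.4375 < 0, so the root lies in [0, 0.5]
h(0.25) = 0.793 > 0, so the root lies in [0.25, 0.5]
h(0.375) = -0.1819 < 0, so the root lies in [0.25, 0.375]
h(0.3125) = 0.3389 > 0, so the root lies in [0.3125, 0.375]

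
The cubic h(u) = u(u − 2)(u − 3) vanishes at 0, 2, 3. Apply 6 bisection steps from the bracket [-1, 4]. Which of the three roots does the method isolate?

0

u = 1.5 gives h = 1.125, positive; keep [-1, 1.5]
u = 0.25 gives h = 1.203125, positive; keep [-1, 0.25]
u = -0.375 gives h = -3.005859, negative; keep [-0.375, 0.25]
u = -0.0625 gives h = -0.3948, negative; keep [-0.0625, 0.25]
u = 0.09375 gives h = 0.5194, positive; keep [-0.0625, 0.09375]
u = 0.015625 gives h = 0.0925, positive; keep [-0.0625, 0.015625]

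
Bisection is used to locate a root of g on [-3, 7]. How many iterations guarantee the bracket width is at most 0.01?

10

Width after n steps is 10/2^n. Need 2^n ≥ 10/0.01 = 1000.
2^9 = 512 < 1000 ≤ 2^10 = 1024, so n = 10.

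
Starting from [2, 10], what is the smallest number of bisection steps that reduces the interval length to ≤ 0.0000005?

Width after n steps is 8/2^n. Need 2^n ≥ 8/0.0000005 = 16000000.
2^23 = 8388608 < 16000000 ≤ 2^24 = 16777216, so n = 24.

24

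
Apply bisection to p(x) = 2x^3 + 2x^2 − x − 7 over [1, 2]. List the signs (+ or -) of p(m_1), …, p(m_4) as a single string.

+-+-

x = 1.5 gives p = 2.75, positive; keep [1, 1.5]
x = 1.25 gives p = -1.21875, negative; keep [1.25, 1.5]
x = 1.375 gives p = 0.605469, positive; keep [1.25, 1.375]
x = 1.3125 gives p = -0.3452, negative; keep [1.3125, 1.375]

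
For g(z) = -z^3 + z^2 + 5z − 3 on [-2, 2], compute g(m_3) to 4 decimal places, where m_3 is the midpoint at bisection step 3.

midpoint 0: g = -3 < 0 → [0, 2]
midpoint 1: g = 2 > 0 → [0, 1]
midpoint 0.5: g = -0.375 < 0 → [0.5, 1]

-0.3750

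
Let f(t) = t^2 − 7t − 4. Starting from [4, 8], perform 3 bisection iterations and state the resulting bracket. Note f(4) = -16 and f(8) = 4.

[7.5, 8]

m = 6, f(m) = -10 (−); new bracket [6, 8]
m = 7, f(m) = -4 (−); new bracket [7, 8]
m = 7.5, f(m) = -0.25 (−); new bracket [7.5, 8]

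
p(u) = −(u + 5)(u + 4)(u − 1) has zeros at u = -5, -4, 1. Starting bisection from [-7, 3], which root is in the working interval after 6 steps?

1

m = -2, p(m) = 18 (+); new bracket [-2, 3]
m = 0.5, p(m) = 12.375 (+); new bracket [0.5, 3]
m = 1.75, p(m) = -29.109375 (−); new bracket [0.5, 1.75]
m = 1.125, p(m) = -3.9238 (−); new bracket [0.5, 1.125]
m = 0.8125, p(m) = 5.2449 (+); new bracket [0.8125, 1.125]
m = 0.96875, p(m) = 0.9268 (+); new bracket [0.96875, 1.125]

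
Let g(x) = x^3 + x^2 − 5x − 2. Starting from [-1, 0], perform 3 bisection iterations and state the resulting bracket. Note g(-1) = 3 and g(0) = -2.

m = -0.5, g(m) = 0.625 (+); new bracket [-0.5, 0]
m = -0.25, g(m) = -0.703125 (−); new bracket [-0.5, -0.25]
m = -0.375, g(m) = -0.037109 (−); new bracket [-0.5, -0.375]

[-0.5, -0.375]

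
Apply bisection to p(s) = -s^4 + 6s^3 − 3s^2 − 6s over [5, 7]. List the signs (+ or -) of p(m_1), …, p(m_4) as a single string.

---+

s = 6 gives p = -144, negative; keep [5, 6]
s = 5.5 gives p = -40.5625, negative; keep [5, 5.5]
s = 5.25 gives p = -5.660156, negative; keep [5, 5.25]
s = 5.125 gives p = 8.238, positive; keep [5.125, 5.25]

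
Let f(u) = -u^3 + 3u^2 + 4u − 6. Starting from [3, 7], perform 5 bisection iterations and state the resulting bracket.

u = 5 gives f = -36, negative; keep [3, 5]
u = 4 gives f = -6, negative; keep [3, 4]
u = 3.5 gives f = 1.875, positive; keep [3.5, 4]
u = 3.75 gives f = -1.5469, negative; keep [3.5, 3.75]
u = 3.625 gives f = 0.2871, positive; keep [3.625, 3.75]

[3.625, 3.75]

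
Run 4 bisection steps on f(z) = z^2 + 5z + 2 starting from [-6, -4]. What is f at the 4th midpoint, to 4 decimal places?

f(-5) = 2 > 0, so the root lies in [-5, -4]
f(-4.5) = -0.25 < 0, so the root lies in [-5, -4.5]
f(-4.75) = 0.8125 > 0, so the root lies in [-4.75, -4.5]
f(-4.625) = 0.2656 > 0, so the root lies in [-4.625, -4.5]

0.2656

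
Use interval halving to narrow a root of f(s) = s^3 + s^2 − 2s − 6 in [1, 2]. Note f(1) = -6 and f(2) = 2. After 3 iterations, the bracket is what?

midpoint 1.5: f = -3.375 < 0 → [1.5, 2]
midpoint 1.75: f = -1.078125 < 0 → [1.75, 2]
midpoint 1.875: f = 0.357422 > 0 → [1.75, 1.875]

[1.75, 1.875]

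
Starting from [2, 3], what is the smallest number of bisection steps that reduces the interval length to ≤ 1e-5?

Width after n steps is 1/2^n. Need 2^n ≥ 1/1e-5 = 100000.
2^16 = 65536 < 100000 ≤ 2^17 = 131072, so n = 17.

17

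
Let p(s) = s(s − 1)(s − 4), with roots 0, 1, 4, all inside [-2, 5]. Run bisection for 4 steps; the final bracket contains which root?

4

p(1.5) = -1.875 < 0, so the root lies in [1.5, 5]
p(3.25) = -5.484375 < 0, so the root lies in [3.25, 5]
p(4.125) = 1.611328 > 0, so the root lies in [3.25, 4.125]
p(3.6875) = -3.0969 < 0, so the root lies in [3.6875, 4.125]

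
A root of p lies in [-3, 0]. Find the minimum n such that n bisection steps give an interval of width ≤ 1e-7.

Width after n steps is 3/2^n. Need 2^n ≥ 3/1e-7 = 30000000.
2^24 = 16777216 < 30000000 ≤ 2^25 = 33554432, so n = 25.

25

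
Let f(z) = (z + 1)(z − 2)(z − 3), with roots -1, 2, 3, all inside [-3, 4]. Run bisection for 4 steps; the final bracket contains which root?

z = 0.5 gives f = 5.625, positive; keep [-3, 0.5]
z = -1.25 gives f = -3.453125, negative; keep [-1.25, 0.5]
z = -0.375 gives f = 5.009766, positive; keep [-1.25, -0.375]
z = -0.8125 gives f = 2.0105, positive; keep [-1.25, -0.8125]

-1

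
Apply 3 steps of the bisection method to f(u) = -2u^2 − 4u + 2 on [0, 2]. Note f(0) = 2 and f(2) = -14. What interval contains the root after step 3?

m = 1, f(m) = -4 (−); new bracket [0, 1]
m = 0.5, f(m) = -0.5 (−); new bracket [0, 0.5]
m = 0.25, f(m) = 0.875 (+); new bracket [0.25, 0.5]

[0.25, 0.5]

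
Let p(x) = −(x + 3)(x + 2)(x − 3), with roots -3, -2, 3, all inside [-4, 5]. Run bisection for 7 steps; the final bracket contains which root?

x = 0.5 gives p = 21.875, positive; keep [0.5, 5]
x = 2.75 gives p = 6.828125, positive; keep [2.75, 5]
x = 3.875 gives p = -35.341797, negative; keep [2.75, 3.875]
x = 3.3125 gives p = -10.4797, negative; keep [2.75, 3.3125]
x = 3.03125 gives p = -0.9483, negative; keep [2.75, 3.03125]
x = 2.890625 gives p = 3.151, positive; keep [2.890625, 3.03125]
x = 2.9609375 gives p = 1.1551, positive; keep [2.9609375, 3.03125]

3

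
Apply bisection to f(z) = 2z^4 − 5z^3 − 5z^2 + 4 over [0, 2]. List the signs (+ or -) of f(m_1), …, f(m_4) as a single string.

midpoint 1: f = -4 < 0 → [0, 1]
midpoint 0.5: f = 2.25 > 0 → [0.5, 1]
midpoint 0.75: f = -0.289062 < 0 → [0.5, 0.75]
midpoint 0.625: f = 1.1313 > 0 → [0.625, 0.75]

-+-+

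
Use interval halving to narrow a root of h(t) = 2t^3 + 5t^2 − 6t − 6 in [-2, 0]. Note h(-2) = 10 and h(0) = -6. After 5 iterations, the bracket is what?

t = -1 gives h = 3, positive; keep [-1, 0]
t = -0.5 gives h = -2, negative; keep [-1, -0.5]
t = -0.75 gives h = 0.46875, positive; keep [-0.75, -0.5]
t = -0.625 gives h = -0.7852, negative; keep [-0.75, -0.625]
t = -0.6875 gives h = -0.1616, negative; keep [-0.75, -0.6875]

[-0.75, -0.6875]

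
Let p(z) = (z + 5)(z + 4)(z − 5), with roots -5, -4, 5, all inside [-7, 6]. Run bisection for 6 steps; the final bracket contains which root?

p(-0.5) = -86.625 < 0, so the root lies in [-0.5, 6]
p(2.75) = -117.703125 < 0, so the root lies in [2.75, 6]
p(4.375) = -49.072266 < 0, so the root lies in [4.375, 6]
p(5.1875) = 17.5496 > 0, so the root lies in [4.375, 5.1875]
p(4.78125) = -18.7888 < 0, so the root lies in [4.78125, 5.1875]
p(4.984375) = -1.4016 < 0, so the root lies in [4.984375, 5.1875]

5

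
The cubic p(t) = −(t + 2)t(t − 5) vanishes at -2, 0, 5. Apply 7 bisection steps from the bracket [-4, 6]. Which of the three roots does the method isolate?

midpoint 1: p = 12 > 0 → [1, 6]
midpoint 3.5: p = 28.875 > 0 → [3.5, 6]
midpoint 4.75: p = 8.015625 > 0 → [4.75, 6]
midpoint 5.375: p = -14.8652 < 0 → [4.75, 5.375]
midpoint 5.0625: p = -2.2346 < 0 → [4.75, 5.0625]
midpoint 4.90625: p = 3.1766 > 0 → [4.90625, 5.0625]
midpoint 4.984375: p = 0.5439 > 0 → [4.984375, 5.0625]

5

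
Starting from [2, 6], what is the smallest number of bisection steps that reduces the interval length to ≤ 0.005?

10

Width after n steps is 4/2^n. Need 2^n ≥ 4/0.005 = 800.
2^9 = 512 < 800 ≤ 2^10 = 1024, so n = 10.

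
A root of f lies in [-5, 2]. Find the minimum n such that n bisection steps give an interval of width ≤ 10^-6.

23

Width after n steps is 7/2^n. Need 2^n ≥ 7/10^-6 = 7000000.
2^22 = 4194304 < 7000000 ≤ 2^23 = 8388608, so n = 23.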